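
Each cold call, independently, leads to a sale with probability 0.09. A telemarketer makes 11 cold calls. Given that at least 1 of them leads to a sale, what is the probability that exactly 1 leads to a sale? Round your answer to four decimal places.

0.5971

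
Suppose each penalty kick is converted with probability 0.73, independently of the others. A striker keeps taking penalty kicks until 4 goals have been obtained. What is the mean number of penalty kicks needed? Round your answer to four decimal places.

5.4795

Y = total penalty kicks until the fourth success; negative binomial with r=4, p=0.73.
E[Y] = r / p = 4 / 0.73 = 5.479452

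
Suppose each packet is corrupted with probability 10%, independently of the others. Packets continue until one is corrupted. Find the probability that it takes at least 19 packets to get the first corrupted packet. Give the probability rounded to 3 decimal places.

0.150

Y = number of packets to the first success; geometric, p = 0.10.
P(Y > 18) = P(first 18 all fail) = (1−p)^18 = 0.15009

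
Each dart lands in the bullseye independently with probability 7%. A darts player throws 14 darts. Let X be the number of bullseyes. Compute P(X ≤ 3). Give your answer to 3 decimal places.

X ~ Binomial(14, 0.07); P(X ≤ 3) = Σ C(14,k) p^k (1−p)^(14−k) over k:
  k=0: C(14,0)·0.07^0·0.93^14 = 0.36204
  k=1: C(14,1)·0.07^1·0.93^13 = 0.38151
  k=2: C(14,2)·0.07^2·0.93^12 = 0.18665
  k=3: C(14,3)·0.07^3·0.93^11 = 0.05620
Total = 0.98640

0.986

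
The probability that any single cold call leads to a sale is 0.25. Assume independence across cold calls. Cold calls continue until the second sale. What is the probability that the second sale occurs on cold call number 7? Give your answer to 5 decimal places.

0.08899

Y = trial on which the second success occurs; negative binomial, r=2, p=0.25.
P(Y=7) = C(6,1) · p^2 · (1−p)^5
= 6 · 0.0625 · 0.2373 = 0.0889893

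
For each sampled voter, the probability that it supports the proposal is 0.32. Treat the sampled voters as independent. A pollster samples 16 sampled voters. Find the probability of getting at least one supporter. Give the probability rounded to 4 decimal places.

P(at least one) = 1 − P(none) = 1 − (1 − 0.32)^16
= 1 − 0.002090 = 0.997910

0.9979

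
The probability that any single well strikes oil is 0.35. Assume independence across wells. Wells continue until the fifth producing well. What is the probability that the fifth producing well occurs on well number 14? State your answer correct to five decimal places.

Y = trial on which the fifth success occurs; negative binomial, r=5, p=0.35.
P(Y=14) = C(13,4) · p^5 · (1−p)^9
= 715 · 0.0052522 · 0.020712 = 0.0777797

0.07778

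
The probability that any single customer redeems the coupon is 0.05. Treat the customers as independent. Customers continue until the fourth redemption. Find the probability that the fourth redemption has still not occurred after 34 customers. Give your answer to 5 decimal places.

0.91187

Needing more than 34 customers ⇔ fewer than 4 successes in the first 34. With X ~ Binomial(34, 0.05), P(Y > 34) = P(X ≤ 3).
  k=0: C(34,0)·0.05^0·0.95^34 = 0.1748246
  k=1: C(34,1)·0.05^1·0.95^33 = 0.3128440
  k=2: C(34,2)·0.05^2·0.95^32 = 0.2716804
  k=3: C(34,3)·0.05^3·0.95^31 = 0.1525223
P(X ≤ 3) = 0.9118713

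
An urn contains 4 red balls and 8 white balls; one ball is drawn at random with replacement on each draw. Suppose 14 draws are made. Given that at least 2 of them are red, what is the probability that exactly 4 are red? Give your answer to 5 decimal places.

0.22035

X ~ Binomial(14, 0.333333). Want P(X=4 | X≥2) = P(X=4) / P(X≥2).
P(X=4) = C(14,4)·0.333333^4·0.666667^10 = 0.2143071
P(X≥2) = 1 − 0.0034255 − 0.0239784 = 0.9725961
Ratio = 0.2143071 / 0.9725961 = 0.2203454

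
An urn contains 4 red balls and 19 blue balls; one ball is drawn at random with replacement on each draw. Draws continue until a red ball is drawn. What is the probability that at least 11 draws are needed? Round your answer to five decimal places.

Y = number of draws to the first success; geometric, p = 0.173913.
P(Y > 10) = P(first 10 all fail) = (1−p)^10 = 0.1479986

0.14800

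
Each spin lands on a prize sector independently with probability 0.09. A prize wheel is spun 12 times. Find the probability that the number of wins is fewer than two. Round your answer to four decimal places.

0.7052

X ~ Binomial(12, 0.09); P(X ≤ 1) = Σ C(12,k) p^k (1−p)^(12−k) over k:
  k=0: C(12,0)·0.09^0·0.91^12 = 0.322475
  k=1: C(12,1)·0.09^1·0.91^11 = 0.382718
Total = 0.705194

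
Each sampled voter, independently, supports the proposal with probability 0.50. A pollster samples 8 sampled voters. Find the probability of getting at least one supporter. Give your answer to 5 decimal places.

P(at least one) = 1 − P(none) = 1 − (1 − 0.50)^8
= 1 − 0.0039062 = 0.9960938

0.99609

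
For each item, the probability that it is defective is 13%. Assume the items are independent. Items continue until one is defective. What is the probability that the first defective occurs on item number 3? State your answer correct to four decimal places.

Geometric (trials to first success), p = 0.13.
P(Y = 3) = (1−p)^2 · p = 0.7569 · 0.13 = 0.098397

0.0984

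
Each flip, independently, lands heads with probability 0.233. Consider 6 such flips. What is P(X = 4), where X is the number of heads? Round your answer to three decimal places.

0.026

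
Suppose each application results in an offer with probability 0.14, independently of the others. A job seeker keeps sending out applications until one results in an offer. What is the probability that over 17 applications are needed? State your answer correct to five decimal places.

0.07700

Y = number of applications to the first success; geometric, p = 0.14.
P(Y > 17) = P(first 17 all fail) = (1−p)^17 = 0.0769970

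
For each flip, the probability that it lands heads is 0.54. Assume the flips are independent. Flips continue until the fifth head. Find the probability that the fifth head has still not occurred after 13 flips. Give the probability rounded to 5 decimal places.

Needing more than 13 flips ⇔ fewer than 5 successes in the first 13. With X ~ Binomial(13, 0.54), P(Y > 13) = P(X ≤ 4).
  k=0: C(13,0)·0.54^0·0.46^13 = 0.0000413
  k=1: C(13,1)·0.54^1·0.46^12 = 0.0006301
  k=2: C(13,2)·0.54^2·0.46^11 = 0.0044383
  k=3: C(13,3)·0.54^3·0.46^10 = 0.0191041
  k=4: C(13,4)·0.54^4·0.46^9 = 0.0560663
P(X ≤ 4) = 0.0802801

0.08028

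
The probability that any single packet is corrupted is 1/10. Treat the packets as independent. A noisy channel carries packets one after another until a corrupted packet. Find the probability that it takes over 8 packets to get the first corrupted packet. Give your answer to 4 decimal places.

Y = number of packets to the first success; geometric, p = 0.10.
P(Y > 8) = P(first 8 all fail) = (1−p)^8 = 0.430467

0.4305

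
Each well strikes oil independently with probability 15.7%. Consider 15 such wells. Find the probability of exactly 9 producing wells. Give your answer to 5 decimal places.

X ~ Binomial(n=15, p=0.157).
P(X=9) = C(15,9) · p^9 · (1−p)^6
= 5005 · 5.7956e-08 · 0.35889 = 0.0001041

0.00010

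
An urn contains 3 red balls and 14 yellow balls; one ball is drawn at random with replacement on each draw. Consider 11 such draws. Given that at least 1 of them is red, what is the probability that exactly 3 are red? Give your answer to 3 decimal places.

0.218

X ~ Binomial(11, 0.176471). Want P(X=3 | X≥1) = P(X=3) / P(X≥1).
P(X=3) = C(11,3)·0.176471^3·0.823529^8 = 0.19184
P(X≥1) = 1 − 0.11816 = 0.88184
Ratio = 0.19184 / 0.88184 = 0.21754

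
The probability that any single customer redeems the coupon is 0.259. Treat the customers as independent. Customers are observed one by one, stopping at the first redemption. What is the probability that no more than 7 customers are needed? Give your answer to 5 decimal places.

0.87733

Y = number of customers to the first success; geometric, p = 0.259.
P(Y ≤ 7) = 1 − (1−p)^7 = 1 − 0.1226669 = 0.8773331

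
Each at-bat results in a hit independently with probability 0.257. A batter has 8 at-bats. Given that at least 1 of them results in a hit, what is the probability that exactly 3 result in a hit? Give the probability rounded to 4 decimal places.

0.2373

X ~ Binomial(8, 0.257). Want P(X=3 | X≥1) = P(X=3) / P(X≥1).
P(X=3) = C(8,3)·0.257^3·0.743^5 = 0.215244
P(X≥1) = 1 − 0.092877 = 0.907123
Ratio = 0.215244 / 0.907123 = 0.237282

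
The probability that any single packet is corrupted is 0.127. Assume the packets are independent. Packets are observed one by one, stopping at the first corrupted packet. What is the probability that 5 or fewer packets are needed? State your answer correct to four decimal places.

Y = number of packets to the first success; geometric, p = 0.127.
P(Y ≤ 5) = 1 − (1−p)^5 = 1 − 0.507074 = 0.492926

0.4929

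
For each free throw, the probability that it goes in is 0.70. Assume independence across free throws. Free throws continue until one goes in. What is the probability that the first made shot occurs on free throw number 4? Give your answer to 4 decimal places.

Geometric (trials to first success), p = 0.70.
P(Y = 4) = (1−p)^3 · p = 0.027 · 0.70 = 0.018900

0.0189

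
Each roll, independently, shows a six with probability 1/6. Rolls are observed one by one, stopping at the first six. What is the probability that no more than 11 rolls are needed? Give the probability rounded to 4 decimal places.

0.8654

Y = number of rolls to the first success; geometric, p = 0.166667.
P(Y ≤ 11) = 1 − (1−p)^11 = 1 − 0.134588 = 0.865412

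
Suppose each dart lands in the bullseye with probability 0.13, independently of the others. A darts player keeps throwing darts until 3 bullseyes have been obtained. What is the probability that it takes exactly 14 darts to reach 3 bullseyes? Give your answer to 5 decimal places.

Y = trial on which the third success occurs; negative binomial, r=3, p=0.13.
P(Y=14) = C(13,2) · p^3 · (1−p)^11
= 78 · 0.002197 · 0.21613 = 0.0370371

0.03704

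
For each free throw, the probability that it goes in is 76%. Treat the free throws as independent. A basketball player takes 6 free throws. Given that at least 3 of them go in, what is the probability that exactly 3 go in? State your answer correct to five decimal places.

0.12545

X ~ Binomial(6, 0.76). Want P(X=3 | X≥3) = P(X=3) / P(X≥3).
P(X=3) = C(6,3)·0.76^3·0.24^3 = 0.1213681
P(X≥3) = 1 − 0.0001911 − 0.0036310 − 0.0287451 = 0.9674329
Ratio = 0.1213681 / 0.9674329 = 0.1254538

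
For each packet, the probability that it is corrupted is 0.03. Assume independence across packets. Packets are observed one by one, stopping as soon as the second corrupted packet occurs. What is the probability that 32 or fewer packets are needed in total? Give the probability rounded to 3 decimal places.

0.249

Finishing within 32 packets ⇔ at least 2 successes in the first 32. With X ~ Binomial(32, 0.03), P(Y ≤ 32) = 1 − P(X ≤ 1).
  k=0: C(32,0)·0.03^0·0.97^32 = 0.37731
  k=1: C(32,1)·0.03^1·0.97^31 = 0.37342
1 − 0.75073 = 0.24927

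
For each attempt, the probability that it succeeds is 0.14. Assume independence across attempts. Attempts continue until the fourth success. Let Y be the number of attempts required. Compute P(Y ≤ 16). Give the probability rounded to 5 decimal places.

0.17625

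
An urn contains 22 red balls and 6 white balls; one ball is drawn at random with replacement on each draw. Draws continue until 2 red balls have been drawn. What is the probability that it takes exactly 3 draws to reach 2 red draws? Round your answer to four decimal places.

0.2646

Y = trial on which the second success occurs; negative binomial, r=2, p=0.785714.
P(Y=3) = C(2,1) · p^2 · (1−p)^1
= 2 · 0.61735 · 0.21429 = 0.264577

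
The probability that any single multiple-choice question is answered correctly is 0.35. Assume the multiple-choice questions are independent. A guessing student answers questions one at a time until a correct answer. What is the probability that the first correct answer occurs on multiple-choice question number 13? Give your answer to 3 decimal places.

Geometric (trials to first success), p = 0.35.
P(Y = 13) = (1−p)^12 · p = 0.005688 · 0.35 = 0.00199

0.002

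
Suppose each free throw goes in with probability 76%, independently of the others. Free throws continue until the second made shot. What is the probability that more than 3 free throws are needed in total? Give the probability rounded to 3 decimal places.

0.145

Needing more than 3 free throws ⇔ fewer than 2 successes in the first 3. With X ~ Binomial(3, 0.76), P(Y > 3) = P(X ≤ 1).
  k=0: C(3,0)·0.76^0·0.24^3 = 0.01382
  k=1: C(3,1)·0.76^1·0.24^2 = 0.13133
P(X ≤ 1) = 0.14515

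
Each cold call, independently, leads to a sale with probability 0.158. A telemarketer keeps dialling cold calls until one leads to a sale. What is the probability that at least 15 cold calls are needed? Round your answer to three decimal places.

Y = number of cold calls to the first success; geometric, p = 0.158.
P(Y > 14) = P(first 14 all fail) = (1−p)^14 = 0.09003

0.090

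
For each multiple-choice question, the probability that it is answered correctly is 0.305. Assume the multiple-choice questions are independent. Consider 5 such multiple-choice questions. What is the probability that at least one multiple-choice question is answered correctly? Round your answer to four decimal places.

P(at least one) = 1 − P(none) = 1 − (1 − 0.305)^5
= 1 − 0.162153 = 0.837847

0.8378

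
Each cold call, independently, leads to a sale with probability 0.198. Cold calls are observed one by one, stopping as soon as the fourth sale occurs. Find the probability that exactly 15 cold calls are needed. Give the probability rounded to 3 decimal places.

0.049

Y = trial on which the fourth success occurs; negative binomial, r=4, p=0.198.
P(Y=15) = C(14,3) · p^4 · (1−p)^11
= 364 · 0.001537 · 0.088291 = 0.04939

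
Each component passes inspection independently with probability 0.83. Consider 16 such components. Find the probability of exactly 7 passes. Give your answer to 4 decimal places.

0.0004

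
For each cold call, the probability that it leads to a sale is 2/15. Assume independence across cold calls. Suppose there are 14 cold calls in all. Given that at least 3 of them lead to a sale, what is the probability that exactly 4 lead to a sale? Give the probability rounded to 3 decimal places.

0.266

X ~ Binomial(14, 0.133333). Want P(X=4 | X≥3) = P(X=4) / P(X≥3).
P(X=4) = C(14,4)·0.133333^4·0.866667^10 = 0.07563
P(X≥3) = 1 − 0.13487 − 0.29050 − 0.29050 = 0.28413
Ratio = 0.07563 / 0.28413 = 0.26619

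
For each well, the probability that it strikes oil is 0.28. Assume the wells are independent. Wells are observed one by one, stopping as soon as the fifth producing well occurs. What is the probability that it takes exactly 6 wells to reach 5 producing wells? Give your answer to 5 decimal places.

0.00620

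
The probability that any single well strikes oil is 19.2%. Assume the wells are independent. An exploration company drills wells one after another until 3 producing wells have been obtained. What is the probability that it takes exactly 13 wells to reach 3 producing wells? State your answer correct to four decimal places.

Y = trial on which the third success occurs; negative binomial, r=3, p=0.192.
P(Y=13) = C(12,2) · p^3 · (1−p)^10
= 66 · 0.0070779 · 0.11861 = 0.055407

0.0554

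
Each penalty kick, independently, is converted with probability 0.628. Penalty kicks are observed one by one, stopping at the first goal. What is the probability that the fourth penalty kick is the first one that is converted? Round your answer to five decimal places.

Geometric (trials to first success), p = 0.628.
P(Y = 4) = (1−p)^3 · p = 0.051479 · 0.628 = 0.0323287

0.03233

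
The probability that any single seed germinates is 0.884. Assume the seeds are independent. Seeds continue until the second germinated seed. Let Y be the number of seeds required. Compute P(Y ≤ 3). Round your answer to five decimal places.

0.96275

Finishing within 3 seeds ⇔ at least 2 successes in the first 3. With X ~ Binomial(3, 0.884), P(Y ≤ 3) = 1 − P(X ≤ 1).
  k=0: C(3,0)·0.884^0·0.116^3 = 0.0015609
  k=1: C(3,1)·0.884^1·0.116^2 = 0.0356853
1 − 0.0372462 = 0.9627538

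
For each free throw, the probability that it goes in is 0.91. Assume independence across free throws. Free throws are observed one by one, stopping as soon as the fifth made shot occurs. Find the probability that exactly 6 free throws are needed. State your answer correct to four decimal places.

0.2808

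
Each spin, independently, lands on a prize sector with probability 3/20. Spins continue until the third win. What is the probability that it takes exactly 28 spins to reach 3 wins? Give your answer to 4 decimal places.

0.0204

Y = trial on which the third success occurs; negative binomial, r=3, p=0.15.
P(Y=28) = C(27,2) · p^3 · (1−p)^25
= 351 · 0.003375 · 0.017198 = 0.020373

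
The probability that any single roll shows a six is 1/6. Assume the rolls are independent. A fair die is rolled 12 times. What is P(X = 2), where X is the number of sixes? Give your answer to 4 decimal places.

X ~ Binomial(n=12, p=0.166667).
P(X=2) = C(12,2) · p^2 · (1−p)^10
= 66 · 0.027778 · 0.16151 = 0.296094

0.2961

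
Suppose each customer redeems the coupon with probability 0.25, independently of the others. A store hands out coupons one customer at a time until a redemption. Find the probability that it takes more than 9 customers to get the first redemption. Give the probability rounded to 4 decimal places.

0.0751

Y = number of customers to the first success; geometric, p = 0.25.
P(Y > 9) = P(first 9 all fail) = (1−p)^9 = 0.075085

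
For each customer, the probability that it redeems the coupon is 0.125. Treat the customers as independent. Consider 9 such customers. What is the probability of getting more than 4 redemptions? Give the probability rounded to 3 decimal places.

0.002

X ~ Binomial(9, 0.125); P(X ≥ 5) = Σ C(9,k) p^k (1−p)^(9−k) over k:
  k=5: C(9,5)·0.125^5·0.875^4 = 0.00225
  k=6: C(9,6)·0.125^6·0.875^3 = 0.00021
  k=7: C(9,7)·0.125^7·0.875^2 = 0.00001
  k=8: C(9,8)·0.125^8·0.875^1 = 0.00000
  k=9: C(9,9)·0.125^9·0.875^0 = 0.00000
Total = 0.00248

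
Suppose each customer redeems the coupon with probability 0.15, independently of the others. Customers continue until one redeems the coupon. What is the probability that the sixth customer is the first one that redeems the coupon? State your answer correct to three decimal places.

0.067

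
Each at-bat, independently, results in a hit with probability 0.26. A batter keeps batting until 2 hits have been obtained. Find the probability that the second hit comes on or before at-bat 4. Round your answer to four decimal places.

0.2787

Finishing within 4 at-bats ⇔ at least 2 successes in the first 4. With X ~ Binomial(4, 0.26), P(Y ≤ 4) = 1 − P(X ≤ 1).
  k=0: C(4,0)·0.26^0·0.74^4 = 0.299866
  k=1: C(4,1)·0.26^1·0.74^3 = 0.421433
1 − 0.721299 = 0.278701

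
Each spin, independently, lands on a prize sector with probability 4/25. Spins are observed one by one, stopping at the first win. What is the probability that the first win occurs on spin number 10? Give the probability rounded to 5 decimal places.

0.03331

Geometric (trials to first success), p = 0.16.
P(Y = 10) = (1−p)^9 · p = 0.20822 · 0.16 = 0.0333145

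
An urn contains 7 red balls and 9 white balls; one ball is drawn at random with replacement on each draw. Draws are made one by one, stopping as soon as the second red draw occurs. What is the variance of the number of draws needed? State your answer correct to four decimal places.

Y = total draws until the second success; negative binomial with r=2, p=0.4375.
Var(Y) = r(1−p)/p² = 2·0.5625 / 0.4375² = 5.877551

5.8776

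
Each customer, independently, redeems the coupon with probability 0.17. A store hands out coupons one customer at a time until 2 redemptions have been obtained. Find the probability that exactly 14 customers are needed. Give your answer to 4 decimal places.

Y = trial on which the second success occurs; negative binomial, r=2, p=0.17.
P(Y=14) = C(13,1) · p^2 · (1−p)^12
= 13 · 0.0289 · 0.10689 = 0.040159

0.0402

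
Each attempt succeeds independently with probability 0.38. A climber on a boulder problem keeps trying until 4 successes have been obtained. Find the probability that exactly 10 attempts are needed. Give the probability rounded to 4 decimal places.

0.0995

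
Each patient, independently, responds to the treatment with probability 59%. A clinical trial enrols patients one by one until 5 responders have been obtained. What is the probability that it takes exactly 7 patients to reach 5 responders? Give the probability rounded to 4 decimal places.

0.1803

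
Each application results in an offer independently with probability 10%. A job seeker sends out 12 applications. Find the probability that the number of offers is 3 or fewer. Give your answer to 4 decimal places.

X ~ Binomial(12, 0.10); P(X ≤ 3) = Σ C(12,k) p^k (1−p)^(12−k) over k:
  k=0: C(12,0)·0.10^0·0.90^12 = 0.282430
  k=1: C(12,1)·0.10^1·0.90^11 = 0.376573
  k=2: C(12,2)·0.10^2·0.90^10 = 0.230128
  k=3: C(12,3)·0.10^3·0.90^9 = 0.085233
Total = 0.974363

0.9744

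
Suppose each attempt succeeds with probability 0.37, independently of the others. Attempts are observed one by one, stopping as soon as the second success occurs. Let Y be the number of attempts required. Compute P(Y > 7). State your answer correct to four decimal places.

0.2013

Needing more than 7 attempts ⇔ fewer than 2 successes in the first 7. With X ~ Binomial(7, 0.37), P(Y > 7) = P(X ≤ 1).
  k=0: C(7,0)·0.37^0·0.63^7 = 0.039390
  k=1: C(7,1)·0.37^1·0.63^6 = 0.161936
P(X ≤ 1) = 0.201326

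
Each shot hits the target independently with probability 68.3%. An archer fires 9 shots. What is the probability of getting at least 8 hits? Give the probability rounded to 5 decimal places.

X ~ Binomial(9, 0.683); P(X ≥ 8) = Σ C(9,k) p^k (1−p)^(9−k) over k:
  k=8: C(9,8)·0.683^8·0.317^1 = 0.1351037
  k=9: C(9,9)·0.683^9·0.317^0 = 0.0323434
Total = 0.1674472

0.16745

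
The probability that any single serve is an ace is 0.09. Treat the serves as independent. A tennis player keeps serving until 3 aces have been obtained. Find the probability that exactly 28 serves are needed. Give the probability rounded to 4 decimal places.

Y = trial on which the third success occurs; negative binomial, r=3, p=0.09.
P(Y=28) = C(27,2) · p^3 · (1−p)^25
= 351 · 0.000729 · 0.094631 = 0.024214

0.0242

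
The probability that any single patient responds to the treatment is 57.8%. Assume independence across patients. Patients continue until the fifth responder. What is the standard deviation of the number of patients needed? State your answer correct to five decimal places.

Y = total patients until the fifth success; negative binomial with r=5, p=0.578.
SD(Y) = √[r(1−p)/p²] = √(6.3157769) = 2.5131209

2.51312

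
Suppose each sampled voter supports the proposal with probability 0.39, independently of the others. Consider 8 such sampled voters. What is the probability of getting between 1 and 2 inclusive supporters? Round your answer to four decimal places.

X ~ Binomial(8, 0.39); P(1 ≤ X ≤ 2) = Σ C(8,k) p^k (1−p)^(8−k) over k:
  k=1: C(8,1)·0.39^1·0.61^7 = 0.098054
  k=2: C(8,2)·0.39^2·0.61^6 = 0.219415
Total = 0.317469

0.3175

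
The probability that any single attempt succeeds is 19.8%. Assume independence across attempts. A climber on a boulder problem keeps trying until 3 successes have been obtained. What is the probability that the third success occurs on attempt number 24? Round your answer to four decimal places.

0.0191

Y = trial on which the third success occurs; negative binomial, r=3, p=0.198.
P(Y=24) = C(23,2) · p^3 · (1−p)^21
= 253 · 0.0077624 · 0.0097199 = 0.019089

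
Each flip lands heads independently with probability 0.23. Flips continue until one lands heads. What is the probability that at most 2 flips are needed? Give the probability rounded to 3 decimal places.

0.407

Y = number of flips to the first success; geometric, p = 0.23.
P(Y ≤ 2) = 1 − (1−p)^2 = 1 − 0.59290 = 0.40710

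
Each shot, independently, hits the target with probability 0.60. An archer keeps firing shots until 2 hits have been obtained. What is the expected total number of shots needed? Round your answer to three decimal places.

Y = total shots until the second success; negative binomial with r=2, p=0.60.
E[Y] = r / p = 2 / 0.60 = 3.33333

3.333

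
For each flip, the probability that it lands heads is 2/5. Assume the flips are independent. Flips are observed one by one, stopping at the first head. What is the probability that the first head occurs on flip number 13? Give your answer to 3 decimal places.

Geometric (trials to first success), p = 0.40.
P(Y = 13) = (1−p)^12 · p = 0.0021768 · 0.40 = 0.00087

0.001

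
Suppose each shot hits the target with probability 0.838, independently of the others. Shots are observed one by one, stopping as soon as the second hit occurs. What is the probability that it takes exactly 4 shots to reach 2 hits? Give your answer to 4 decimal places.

0.0553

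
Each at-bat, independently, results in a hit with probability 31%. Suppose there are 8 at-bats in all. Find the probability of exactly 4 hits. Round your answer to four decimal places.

X ~ Binomial(n=8, p=0.31).
P(X=4) = C(8,4) · p^4 · (1−p)^4
= 70 · 0.0092352 · 0.22667 = 0.146535

0.1465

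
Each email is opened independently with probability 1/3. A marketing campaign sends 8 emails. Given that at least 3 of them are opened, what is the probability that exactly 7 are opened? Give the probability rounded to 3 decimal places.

X ~ Binomial(8, 0.333333). Want P(X=7 | X≥3) = P(X=7) / P(X≥3).
P(X=7) = C(8,7)·0.333333^7·0.666667^1 = 0.00244
P(X≥3) = 1 − 0.03902 − 0.15607 − 0.27313 = 0.53178
Ratio = 0.00244 / 0.53178 = 0.00459

0.005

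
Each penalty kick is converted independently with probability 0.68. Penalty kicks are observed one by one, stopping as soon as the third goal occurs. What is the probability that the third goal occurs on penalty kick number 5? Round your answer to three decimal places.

0.193

Y = trial on which the third success occurs; negative binomial, r=3, p=0.68.
P(Y=5) = C(4,2) · p^3 · (1−p)^2
= 6 · 0.31443 · 0.1024 = 0.19319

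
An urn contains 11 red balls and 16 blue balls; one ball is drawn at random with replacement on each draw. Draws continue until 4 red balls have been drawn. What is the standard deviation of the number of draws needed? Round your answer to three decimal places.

3.779

Y = total draws until the fourth success; negative binomial with r=4, p=0.407407.
SD(Y) = √[r(1−p)/p²] = √(14.28099) = 3.77902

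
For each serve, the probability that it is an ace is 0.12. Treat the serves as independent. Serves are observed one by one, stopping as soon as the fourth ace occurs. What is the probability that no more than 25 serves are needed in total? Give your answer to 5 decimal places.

Finishing within 25 serves ⇔ at least 4 successes in the first 25. With X ~ Binomial(25, 0.12), P(Y ≤ 25) = 1 − P(X ≤ 3).
  k=0: C(25,0)·0.12^0·0.88^25 = 0.0409324
  k=1: C(25,1)·0.12^1·0.88^24 = 0.1395421
  k=2: C(25,2)·0.12^2·0.88^23 = 0.2283417
  k=3: C(25,3)·0.12^3·0.88^22 = 0.2387209
1 − 0.6475370 = 0.3524630

0.35246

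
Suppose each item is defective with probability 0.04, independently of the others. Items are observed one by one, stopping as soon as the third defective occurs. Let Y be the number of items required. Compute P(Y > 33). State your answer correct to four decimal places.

0.8558

Needing more than 33 items ⇔ fewer than 3 successes in the first 33. With X ~ Binomial(33, 0.04), P(Y > 33) = P(X ≤ 2).
  k=0: C(33,0)·0.04^0·0.96^33 = 0.259986
  k=1: C(33,1)·0.04^1·0.96^32 = 0.357481
  k=2: C(33,2)·0.04^2·0.96^31 = 0.238321
P(X ≤ 2) = 0.855789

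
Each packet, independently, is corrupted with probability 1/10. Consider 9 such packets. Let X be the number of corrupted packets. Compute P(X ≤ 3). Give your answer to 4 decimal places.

X ~ Binomial(9, 0.10); P(X ≤ 3) = Σ C(9,k) p^k (1−p)^(9−k) over k:
  k=0: C(9,0)·0.10^0·0.90^9 = 0.387420
  k=1: C(9,1)·0.10^1·0.90^8 = 0.387420
  k=2: C(9,2)·0.10^2·0.90^7 = 0.172187
  k=3: C(9,3)·0.10^3·0.90^6 = 0.044641
Total = 0.991669

0.9917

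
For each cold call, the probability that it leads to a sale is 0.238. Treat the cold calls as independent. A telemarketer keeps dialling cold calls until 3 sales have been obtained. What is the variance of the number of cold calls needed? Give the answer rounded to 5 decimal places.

40.35732

Y = total cold calls until the third success; negative binomial with r=3, p=0.238.
Var(Y) = r(1−p)/p² = 3·0.762 / 0.238² = 40.3573194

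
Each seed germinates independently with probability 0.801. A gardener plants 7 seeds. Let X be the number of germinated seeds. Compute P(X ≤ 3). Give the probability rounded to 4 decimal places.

X ~ Binomial(7, 0.801); P(X ≤ 3) = Σ C(7,k) p^k (1−p)^(7−k) over k:
  k=0: C(7,0)·0.801^0·0.199^7 = 0.000012
  k=1: C(7,1)·0.801^1·0.199^6 = 0.000348
  k=2: C(7,2)·0.801^2·0.199^5 = 0.004205
  k=3: C(7,3)·0.801^3·0.199^4 = 0.028208
Total = 0.032774

0.0328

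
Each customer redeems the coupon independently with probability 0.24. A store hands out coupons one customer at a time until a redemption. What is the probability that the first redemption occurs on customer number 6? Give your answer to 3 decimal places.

0.061

Geometric (trials to first success), p = 0.24.
P(Y = 6) = (1−p)^5 · p = 0.25355 · 0.24 = 0.06085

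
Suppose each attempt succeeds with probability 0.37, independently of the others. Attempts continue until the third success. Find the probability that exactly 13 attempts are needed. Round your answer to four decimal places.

Y = trial on which the third success occurs; negative binomial, r=3, p=0.37.
P(Y=13) = C(12,2) · p^3 · (1−p)^10
= 66 · 0.050653 · 0.0098493 = 0.032927

0.0329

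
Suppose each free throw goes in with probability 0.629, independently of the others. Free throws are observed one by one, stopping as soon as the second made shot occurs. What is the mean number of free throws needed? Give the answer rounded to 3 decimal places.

Y = total free throws until the second success; negative binomial with r=2, p=0.629.
E[Y] = r / p = 2 / 0.629 = 3.17965

3.180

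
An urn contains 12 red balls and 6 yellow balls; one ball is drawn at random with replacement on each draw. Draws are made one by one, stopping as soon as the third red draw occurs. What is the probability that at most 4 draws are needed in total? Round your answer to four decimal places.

0.5926

Finishing within 4 draws ⇔ at least 3 successes in the first 4. With X ~ Binomial(4, 0.666667), P(Y ≤ 4) = 1 − P(X ≤ 2).
  k=0: C(4,0)·0.666667^0·0.333333^4 = 0.012346
  k=1: C(4,1)·0.666667^1·0.333333^3 = 0.098765
  k=2: C(4,2)·0.666667^2·0.333333^2 = 0.296296
1 − 0.407407 = 0.592593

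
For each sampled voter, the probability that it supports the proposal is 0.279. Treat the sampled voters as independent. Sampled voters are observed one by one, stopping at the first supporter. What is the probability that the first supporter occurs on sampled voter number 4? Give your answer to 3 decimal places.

Geometric (trials to first success), p = 0.279.
P(Y = 4) = (1−p)^3 · p = 0.37481 · 0.279 = 0.10457

0.105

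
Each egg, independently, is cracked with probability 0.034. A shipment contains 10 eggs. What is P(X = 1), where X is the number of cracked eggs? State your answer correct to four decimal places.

0.2490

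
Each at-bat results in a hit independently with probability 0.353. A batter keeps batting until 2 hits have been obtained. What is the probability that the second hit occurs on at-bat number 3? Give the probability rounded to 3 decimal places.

0.161

Y = trial on which the second success occurs; negative binomial, r=2, p=0.353.
P(Y=3) = C(2,1) · p^2 · (1−p)^1
= 2 · 0.12461 · 0.647 = 0.16124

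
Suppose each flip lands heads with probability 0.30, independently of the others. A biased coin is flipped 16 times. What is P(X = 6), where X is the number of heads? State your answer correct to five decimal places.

0.16490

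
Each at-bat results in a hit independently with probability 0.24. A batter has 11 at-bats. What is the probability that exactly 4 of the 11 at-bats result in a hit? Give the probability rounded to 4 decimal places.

0.1603

X ~ Binomial(n=11, p=0.24).
P(X=4) = C(11,4) · p^4 · (1−p)^7
= 330 · 0.0033178 · 0.14645 = 0.160344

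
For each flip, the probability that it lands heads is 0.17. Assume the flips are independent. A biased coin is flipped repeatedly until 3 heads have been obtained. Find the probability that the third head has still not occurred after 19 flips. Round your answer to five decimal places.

0.34996

Needing more than 19 flips ⇔ fewer than 3 successes in the first 19. With X ~ Binomial(19, 0.17), P(Y > 19) = P(X ≤ 2).
  k=0: C(19,0)·0.17^0·0.83^19 = 0.0290057
  k=1: C(19,1)·0.17^1·0.83^18 = 0.1128777
  k=2: C(19,2)·0.17^2·0.83^17 = 0.2080758
P(X ≤ 2) = 0.3499592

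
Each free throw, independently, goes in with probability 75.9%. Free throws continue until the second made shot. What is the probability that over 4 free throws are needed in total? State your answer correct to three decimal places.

0.046

Needing more than 4 free throws ⇔ fewer than 2 successes in the first 4. With X ~ Binomial(4, 0.759), P(Y > 4) = P(X ≤ 1).
  k=0: C(4,0)·0.759^0·0.241^4 = 0.00337
  k=1: C(4,1)·0.759^1·0.241^3 = 0.04250
P(X ≤ 1) = 0.04587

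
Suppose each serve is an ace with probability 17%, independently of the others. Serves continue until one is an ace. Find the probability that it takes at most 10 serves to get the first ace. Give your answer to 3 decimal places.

0.845

Y = number of serves to the first success; geometric, p = 0.17.
P(Y ≤ 10) = 1 − (1−p)^10 = 1 − 0.15516 = 0.84484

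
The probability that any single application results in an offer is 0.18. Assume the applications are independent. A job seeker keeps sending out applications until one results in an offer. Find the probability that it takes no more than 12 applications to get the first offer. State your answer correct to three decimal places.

0.908

Y = number of applications to the first success; geometric, p = 0.18.
P(Y ≤ 12) = 1 − (1−p)^12 = 1 − 0.09242 = 0.90758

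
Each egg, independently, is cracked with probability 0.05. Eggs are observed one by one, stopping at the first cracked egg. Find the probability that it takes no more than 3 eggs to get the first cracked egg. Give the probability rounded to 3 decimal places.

0.143

Y = number of eggs to the first success; geometric, p = 0.05.
P(Y ≤ 3) = 1 − (1−p)^3 = 1 − 0.85737 = 0.14263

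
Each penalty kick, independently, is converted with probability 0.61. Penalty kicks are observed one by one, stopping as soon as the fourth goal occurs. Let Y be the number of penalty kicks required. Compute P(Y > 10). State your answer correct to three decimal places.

0.048

Needing more than 10 penalty kicks ⇔ fewer than 4 successes in the first 10. With X ~ Binomial(10, 0.61), P(Y > 10) = P(X ≤ 3).
  k=0: C(10,0)·0.61^0·0.39^10 = 0.00008
  k=1: C(10,1)·0.61^1·0.39^9 = 0.00127
  k=2: C(10,2)·0.61^2·0.39^8 = 0.00896
  k=3: C(10,3)·0.61^3·0.39^7 = 0.03738
P(X ≤ 3) = 0.04769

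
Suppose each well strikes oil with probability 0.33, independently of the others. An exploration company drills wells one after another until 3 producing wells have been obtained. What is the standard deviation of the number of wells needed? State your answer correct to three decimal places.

4.296

Y = total wells until the third success; negative binomial with r=3, p=0.33.
SD(Y) = √[r(1−p)/p²] = √(18.45730) = 4.29620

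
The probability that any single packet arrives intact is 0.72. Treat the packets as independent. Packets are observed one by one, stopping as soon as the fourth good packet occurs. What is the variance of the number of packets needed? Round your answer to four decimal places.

Y = total packets until the fourth success; negative binomial with r=4, p=0.72.
Var(Y) = r(1−p)/p² = 4·0.28 / 0.72² = 2.160494

2.1605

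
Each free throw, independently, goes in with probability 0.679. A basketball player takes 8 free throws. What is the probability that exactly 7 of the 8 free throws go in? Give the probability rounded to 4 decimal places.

0.1709

X ~ Binomial(n=8, p=0.679).
P(X=7) = C(8,7) · p^7 · (1−p)^1
= 8 · 0.066541 · 0.321 = 0.170877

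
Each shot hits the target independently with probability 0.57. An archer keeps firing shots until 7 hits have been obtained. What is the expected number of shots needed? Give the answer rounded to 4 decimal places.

Y = total shots until the seventh success; negative binomial with r=7, p=0.57.
E[Y] = r / p = 7 / 0.57 = 12.280702

12.2807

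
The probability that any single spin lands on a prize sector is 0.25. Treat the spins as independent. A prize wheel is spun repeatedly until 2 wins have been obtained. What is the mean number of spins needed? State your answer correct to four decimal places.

Y = total spins until the second success; negative binomial with r=2, p=0.25.
E[Y] = r / p = 2 / 0.25 = 8.000000

8.0000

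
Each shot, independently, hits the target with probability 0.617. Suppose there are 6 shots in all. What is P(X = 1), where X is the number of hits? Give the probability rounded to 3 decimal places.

X ~ Binomial(n=6, p=0.617).
P(X=1) = C(6,1) · p^1 · (1−p)^5
= 6 · 0.617 · 0.0082413 = 0.03051

0.031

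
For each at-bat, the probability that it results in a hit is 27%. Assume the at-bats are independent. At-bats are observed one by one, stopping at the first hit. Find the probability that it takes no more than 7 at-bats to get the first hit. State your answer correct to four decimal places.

0.8895

Y = number of at-bats to the first success; geometric, p = 0.27.
P(Y ≤ 7) = 1 − (1−p)^7 = 1 − 0.110474 = 0.889526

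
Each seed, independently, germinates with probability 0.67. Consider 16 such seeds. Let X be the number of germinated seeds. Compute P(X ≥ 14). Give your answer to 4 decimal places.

0.0626

X ~ Binomial(16, 0.67); P(X ≥ 14) = Σ C(16,k) p^k (1−p)^(16−k) over k:
  k=14: C(16,14)·0.67^14·0.33^2 = 0.048002
  k=15: C(16,15)·0.67^15·0.33^1 = 0.012994
  k=16: C(16,16)·0.67^16·0.33^0 = 0.001649
Total = 0.062645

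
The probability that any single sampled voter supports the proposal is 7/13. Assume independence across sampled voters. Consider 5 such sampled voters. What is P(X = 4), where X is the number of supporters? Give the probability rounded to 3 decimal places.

X ~ Binomial(n=5, p=0.538462).
P(X=4) = C(5,4) · p^4 · (1−p)^1
= 5 · 0.084066 · 0.46154 = 0.19400

0.194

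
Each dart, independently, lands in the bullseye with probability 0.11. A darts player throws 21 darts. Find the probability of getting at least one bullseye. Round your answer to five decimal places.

P(at least one) = 1 − P(none) = 1 − (1 − 0.11)^21
= 1 − 0.0865347 = 0.9134653

0.91347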